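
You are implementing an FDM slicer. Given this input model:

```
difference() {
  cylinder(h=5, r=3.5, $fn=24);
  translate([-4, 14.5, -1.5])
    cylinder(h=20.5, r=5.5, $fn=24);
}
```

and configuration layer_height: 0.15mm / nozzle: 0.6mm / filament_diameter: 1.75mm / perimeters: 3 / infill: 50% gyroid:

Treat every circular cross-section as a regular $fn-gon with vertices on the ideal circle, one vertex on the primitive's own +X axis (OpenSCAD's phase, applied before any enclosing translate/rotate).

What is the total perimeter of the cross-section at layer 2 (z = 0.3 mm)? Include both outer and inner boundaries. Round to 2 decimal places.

21.93 mm

At z = 0.3 mm: the r=3.5 cylinder contributes a regular 24-gon of circumradius 3.5 (perimeter = 2·24·3.500·sin(180°/24) = 21.93 mm); the r=5.5 cylinder at (-4, 14.5) contributes a regular 24-gon of circumradius 5.5 (perimeter = 2·24·5.500·sin(180°/24) = 34.46 mm); After the difference (first − rest): starting from the r=3.5 cylinder, the r=5.5 cylinder at (-4, 14.5) misses the remaining region (no effect) — boundary = 21.93 mm. Overall, the cross-section is a single solid region. Total boundary length (outer) = 21.93 mm.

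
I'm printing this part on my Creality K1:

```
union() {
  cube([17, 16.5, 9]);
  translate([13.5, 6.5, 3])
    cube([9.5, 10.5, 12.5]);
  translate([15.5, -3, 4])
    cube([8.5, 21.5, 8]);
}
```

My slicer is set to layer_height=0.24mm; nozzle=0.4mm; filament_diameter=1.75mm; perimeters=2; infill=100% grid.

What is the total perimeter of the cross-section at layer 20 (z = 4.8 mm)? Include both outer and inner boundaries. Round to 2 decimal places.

At z = 4.8 mm: the cube (footprint 17×16.5) is included at this height (perimeter 67.00 mm); the cube at (13.5, 6.5) is present — its section is the full 9.5×10.5 rectangle (perimeter 40.00 mm); the 8.5×21.5 cube at (15.5, -3) contributes its full rectangle (perimeter 60.00 mm); Combining (union): the regions partially overlap (shared area 123.50 mm²), so the edge portions inside another operand are dropped and the merged outline is re-measured after clipping — boundary = 91.00 mm. Overall, the cross-section is a single solid region. Total boundary length (outer) = 91.00 mm.

91.00 mm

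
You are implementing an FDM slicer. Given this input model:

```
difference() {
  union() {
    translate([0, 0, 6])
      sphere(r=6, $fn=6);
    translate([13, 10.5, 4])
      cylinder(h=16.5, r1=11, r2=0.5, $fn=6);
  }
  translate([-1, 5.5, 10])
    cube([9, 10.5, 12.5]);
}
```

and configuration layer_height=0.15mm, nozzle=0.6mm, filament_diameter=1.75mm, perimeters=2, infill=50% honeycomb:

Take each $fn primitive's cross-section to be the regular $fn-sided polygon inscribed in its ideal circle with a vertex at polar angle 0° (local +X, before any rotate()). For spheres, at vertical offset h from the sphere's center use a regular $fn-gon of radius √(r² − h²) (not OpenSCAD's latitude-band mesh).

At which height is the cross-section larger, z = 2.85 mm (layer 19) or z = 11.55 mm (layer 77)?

Layer 19 (z = 2.85): the sphere: section is a regular 6-gon, circumradius = √(r²−h²) = √(6²−3.15²) = 5.107 (area = (6/2)·5.107²·sin(360°/6) = 67.75 mm²); the cone at (13, 10.5) is not intersected at this z (z outside [4, 20.5]); Combining (union): only the r=6 sphere is present, so the union is just that shape — area = 67.75 mm²; the cube at (-1, 5.5) is absent (z outside [10, 22.5]); Subtracting the remaining from the first: none of the subtracted shapes is present at this height, so that combined region is unchanged — area = 67.75 mm². So its area = 67.75 mm². Layer 77 (z = 11.55): the sphere: section is a regular 6-gon, circumradius = √(r²−h²) = √(6²−5.55²) = 2.280 (area = (6/2)·2.280²·sin(360°/6) = 13.50 mm²); the cone at (13, 10.5) contributes a regular 6-gon of circumradius 6.195 (interpolated between r1=11 and r2=0.5 at t=0.458) (area = (6/2)·6.195²·sin(360°/6) = 99.72 mm²); Combining (union): the 2 present regions are separate (no shared area or edge), so areas and boundary lengths simply add and each stays a separate island — area = 113.23 mm²; the 9×10.5 cube at (-1, 5.5) contributes its full rectangle (area 94.50 mm²); Subtracting the remaining from the first: starting from that combined region (113.23 mm²), the 9×10.5 cube at (-1, 5.5) partially overlaps it — only the 2.48 mm² overlap (of its 94.50 mm²) is removed, clipping the outline — area = 110.75 mm². So its area = 110.75 mm². Layer 77 is larger (110.75 vs 67.75 mm²).

layer 77 (z = 11.55 mm)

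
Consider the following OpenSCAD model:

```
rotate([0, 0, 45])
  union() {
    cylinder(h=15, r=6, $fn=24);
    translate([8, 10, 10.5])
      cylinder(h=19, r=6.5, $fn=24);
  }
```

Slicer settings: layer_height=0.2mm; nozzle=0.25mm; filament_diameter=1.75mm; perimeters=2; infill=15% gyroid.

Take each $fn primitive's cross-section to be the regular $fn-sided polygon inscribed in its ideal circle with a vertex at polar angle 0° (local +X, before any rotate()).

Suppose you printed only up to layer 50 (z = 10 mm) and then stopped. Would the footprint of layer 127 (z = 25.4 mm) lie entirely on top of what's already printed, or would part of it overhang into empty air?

Compare the two slices. At z = 10: the r=6 cylinder gives a regular 24-gon of circumradius 6 (constant along its height) (area = (24/2)·6.000²·sin(360°/24) = 111.81 mm²); the cylinder at (8, 10) is absent (z outside [10.5, 29.5]); Merging all regions: only the r=6 cylinder is present, so the union is just that shape — area = 111.81 mm²; (whole slice rotated 45° about Z — lengths, areas and connectivity unchanged). At z = 25.4: the cylinder is absent (z outside [0, 15]); the r=6.5 cylinder at (8, 10) contributes a regular 24-gon of circumradius 6.5 (area = (24/2)·6.500²·sin(360°/24) = 131.22 mm²); Combining (union): only the r=6.5 cylinder at (8, 10) is present, so the union is just that shape — area = 131.22 mm²; (rotated 45° about Z; rotation is an isometry so areas/perimeters/island counts are preserved). Checking containment: at z = 25.4 the cross-section extends beyond the z = 10 cross-section by about 131.22 mm².

part overhangs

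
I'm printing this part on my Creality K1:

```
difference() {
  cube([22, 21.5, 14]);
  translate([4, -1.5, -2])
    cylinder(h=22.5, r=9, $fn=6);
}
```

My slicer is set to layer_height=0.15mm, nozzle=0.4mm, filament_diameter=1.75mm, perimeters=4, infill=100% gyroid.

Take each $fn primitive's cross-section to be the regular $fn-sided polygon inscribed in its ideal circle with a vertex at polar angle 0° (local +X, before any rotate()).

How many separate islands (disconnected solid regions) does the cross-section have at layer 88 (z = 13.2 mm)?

At z = 13.2 mm: the cube (footprint 22×21.5) is included at this height; the cylinder at (4, -1.5): section is a regular 6-gon, circumradius r=9; Subtracting the remaining from the first: starting from the 22×21.5 cube, the r=9 cylinder at (4, -1.5) partially overlaps it — only the 64.94 mm² overlap (of its 210.44 mm²) is removed, clipping the outline — 1 connected region. Overall, the cross-section is a single solid region. Island count = 1.

1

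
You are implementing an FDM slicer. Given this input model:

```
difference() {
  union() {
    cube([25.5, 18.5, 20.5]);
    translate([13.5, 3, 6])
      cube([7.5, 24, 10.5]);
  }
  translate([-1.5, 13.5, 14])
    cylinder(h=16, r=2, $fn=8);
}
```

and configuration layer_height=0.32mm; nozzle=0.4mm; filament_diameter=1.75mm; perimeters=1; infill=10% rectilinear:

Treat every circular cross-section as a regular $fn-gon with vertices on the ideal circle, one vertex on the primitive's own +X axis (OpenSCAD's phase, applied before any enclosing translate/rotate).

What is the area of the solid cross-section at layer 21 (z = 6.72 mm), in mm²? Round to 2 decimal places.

535.50 mm²

At z = 6.72 mm: the cube is present — its section is the full 25.5×18.5 rectangle (area 471.75 mm²); the cube at (13.5, 3) (footprint 7.5×24) is included at this height (area 180.00 mm²); Combining (union): the regions partially overlap — summed areas 651.75 mm² minus the doubly-counted overlap 116.25 mm² gives 535.50 mm² — area = 535.50 mm²; the cylinder at (-1.5, 13.5) is absent (z outside [14, 30]); After the difference (first − rest): none of the subtracted shapes is present at this height, so that combined region is unchanged — area = 535.50 mm². Overall, the cross-section is a single solid region. Net area = 535.50 mm².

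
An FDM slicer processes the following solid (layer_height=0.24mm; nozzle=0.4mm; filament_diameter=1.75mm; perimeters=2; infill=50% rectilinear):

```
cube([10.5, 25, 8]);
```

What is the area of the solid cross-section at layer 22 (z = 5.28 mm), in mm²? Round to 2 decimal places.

At z = 5.28 mm: the 10.5×25 cube contributes its full rectangle (area 262.50 mm²). Overall, the cross-section is a single solid region. Net area = 262.50 mm².

262.50 mm²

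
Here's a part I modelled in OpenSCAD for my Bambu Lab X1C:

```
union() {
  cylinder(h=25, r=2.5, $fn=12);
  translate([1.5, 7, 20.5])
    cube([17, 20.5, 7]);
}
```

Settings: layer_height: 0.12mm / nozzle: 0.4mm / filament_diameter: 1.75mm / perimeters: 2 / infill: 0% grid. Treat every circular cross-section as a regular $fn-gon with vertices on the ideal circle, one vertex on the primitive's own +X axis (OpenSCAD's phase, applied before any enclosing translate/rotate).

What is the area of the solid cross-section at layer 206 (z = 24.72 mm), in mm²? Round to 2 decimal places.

At z = 24.72 mm: the r=2.5 cylinder gives a regular 12-gon of circumradius 2.5 (constant along its height) (area = (12/2)·2.500²·sin(360°/12) = 18.75 mm²); the cube at (1.5, 7) (footprint 17×20.5) is included at this height (area 348.50 mm²); Taking the union: the 2 present regions are separate (no shared area or edge), so areas and boundary lengths simply add and each stays a separate island — area = 367.25 mm². Overall, the cross-section has 2 separate islands. Net area = 367.25 mm².

367.25 mm²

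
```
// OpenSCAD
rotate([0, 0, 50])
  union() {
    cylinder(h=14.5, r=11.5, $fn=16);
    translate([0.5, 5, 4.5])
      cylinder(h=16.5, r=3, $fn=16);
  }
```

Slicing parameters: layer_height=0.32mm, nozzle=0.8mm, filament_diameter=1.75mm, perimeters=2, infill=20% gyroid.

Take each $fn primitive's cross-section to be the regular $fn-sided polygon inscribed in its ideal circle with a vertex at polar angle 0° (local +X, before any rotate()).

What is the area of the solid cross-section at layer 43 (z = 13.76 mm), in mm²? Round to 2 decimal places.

404.88 mm²

At z = 13.76 mm: the r=11.5 cylinder gives a regular 16-gon of circumradius 11.5 (constant along its height) (area = (16/2)·11.500²·sin(360°/16) = 404.88 mm²); the r=3 cylinder at (0.5, 5) gives a regular 16-gon of circumradius 3 (constant along its height) (area = (16/2)·3.000²·sin(360°/16) = 27.55 mm²); Merging all regions: the r=3 cylinder at (0.5, 5) lies entirely inside the r=11.5 cylinder, so the union is just the r=11.5 cylinder — area = 404.88 mm²; (rotated 50° about Z; rotation is an isometry so areas/perimeters/island counts are preserved). Overall, the cross-section is a single solid region. Net area = 404.88 mm².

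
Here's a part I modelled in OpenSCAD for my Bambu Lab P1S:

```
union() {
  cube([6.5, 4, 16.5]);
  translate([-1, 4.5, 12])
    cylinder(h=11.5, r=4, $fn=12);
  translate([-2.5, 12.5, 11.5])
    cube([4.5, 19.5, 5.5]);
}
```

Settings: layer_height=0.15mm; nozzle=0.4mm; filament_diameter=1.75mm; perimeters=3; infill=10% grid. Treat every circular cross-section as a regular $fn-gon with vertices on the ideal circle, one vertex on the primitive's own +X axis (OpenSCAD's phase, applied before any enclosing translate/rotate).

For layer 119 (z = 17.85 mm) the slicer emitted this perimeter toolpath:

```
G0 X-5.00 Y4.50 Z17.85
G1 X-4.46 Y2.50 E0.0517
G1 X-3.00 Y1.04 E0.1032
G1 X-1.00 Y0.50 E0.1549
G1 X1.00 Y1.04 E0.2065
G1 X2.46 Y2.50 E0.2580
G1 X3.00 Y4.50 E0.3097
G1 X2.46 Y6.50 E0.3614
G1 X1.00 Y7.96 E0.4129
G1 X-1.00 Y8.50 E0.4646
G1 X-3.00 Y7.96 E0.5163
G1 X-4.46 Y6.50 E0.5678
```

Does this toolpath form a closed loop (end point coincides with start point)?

Start point (G0): (-5.00, 4.50). End point (last G1): the path does not return to the start — open.

no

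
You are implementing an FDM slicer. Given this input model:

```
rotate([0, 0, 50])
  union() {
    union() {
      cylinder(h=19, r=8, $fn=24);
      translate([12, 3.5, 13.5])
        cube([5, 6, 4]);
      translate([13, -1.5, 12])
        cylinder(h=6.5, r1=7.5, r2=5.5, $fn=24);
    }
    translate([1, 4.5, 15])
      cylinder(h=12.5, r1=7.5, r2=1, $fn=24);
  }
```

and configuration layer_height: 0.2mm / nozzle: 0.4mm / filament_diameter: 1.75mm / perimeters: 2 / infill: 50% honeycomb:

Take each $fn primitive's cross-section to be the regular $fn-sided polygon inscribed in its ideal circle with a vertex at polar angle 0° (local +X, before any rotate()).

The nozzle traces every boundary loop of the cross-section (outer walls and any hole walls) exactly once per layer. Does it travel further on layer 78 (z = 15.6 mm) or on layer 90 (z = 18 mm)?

Layer 78 (z = 15.6): the r=8 cylinder contributes a regular 24-gon of circumradius 8 (perimeter = 2·24·8.000·sin(180°/24) = 50.12 mm); the 5×6 cube at (12, 3.5) contributes its full rectangle (perimeter 22.00 mm); the cone at (13, -1.5) (r1=7.5→r2=5.5) has section circumradius 6.392 here — a regular 24-gon (perimeter = 2·24·6.392·sin(180°/24) = 40.05 mm); Merging all regions: the regions partially overlap (shared area 9.69 mm²), so the edge portions inside another operand are dropped and the merged outline is re-measured after clipping — boundary = 88.84 mm; the cone at (1, 4.5): at t=0.048 of its height the radius interpolates to r₁+(r₂−r₁)t = 7.188, giving a regular 24-gon of that circumradius (perimeter = 2·24·7.188·sin(180°/24) = 45.03 mm); Taking the union: the regions partially overlap (shared area 109.99 mm²), so the edge portions inside another operand are dropped and the merged outline is re-measured after clipping — boundary = 95.82 mm; (rotated 50° about Z; rotation is an isometry so areas/perimeters/island counts are preserved). So its perimeter = 95.82 mm. Layer 90 (z = 18): the r=8 cylinder gives a regular 24-gon of circumradius 8 (constant along its height) (perimeter = 2·24·8.000·sin(180°/24) = 50.12 mm); the cube at (12, 3.5) does not reach this height (z outside [13.5, 17.5]); the cone at (13, -1.5) (r1=7.5→r2=5.5) has section circumradius 5.654 here — a regular 24-gon (perimeter = 2·24·5.654·sin(180°/24) = 35.42 mm); Combining (union): the regions partially overlap (shared area 1.17 mm²), so the edge portions inside another operand are dropped and the merged outline is re-measured after clipping — boundary = 78.48 mm; the cone at (1, 4.5) (r1=7.5→r2=1) has section circumradius 5.940 here — a regular 24-gon (perimeter = 2·24·5.940·sin(180°/24) = 37.22 mm); Taking the union: the regions partially overlap (shared area 84.74 mm²), so the edge portions inside another operand are dropped and the merged outline is re-measured after clipping — boundary = 82.33 mm; (whole slice rotated 50° about Z — lengths, areas and connectivity unchanged). So its perimeter = 82.33 mm. Layer 78 is larger (95.82 vs 82.33 mm).

layer 78 (z = 15.6 mm)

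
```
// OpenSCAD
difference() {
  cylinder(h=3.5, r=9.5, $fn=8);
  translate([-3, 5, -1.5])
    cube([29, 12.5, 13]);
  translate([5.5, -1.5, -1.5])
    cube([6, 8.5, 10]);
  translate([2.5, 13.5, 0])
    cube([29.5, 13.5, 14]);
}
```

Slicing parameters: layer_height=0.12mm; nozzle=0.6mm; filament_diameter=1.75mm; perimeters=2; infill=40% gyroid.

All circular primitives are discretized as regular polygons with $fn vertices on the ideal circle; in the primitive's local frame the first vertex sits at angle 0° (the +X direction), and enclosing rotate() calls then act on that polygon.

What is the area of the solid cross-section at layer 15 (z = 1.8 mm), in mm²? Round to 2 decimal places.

201.78 mm²

At z = 1.8 mm: the r=9.5 cylinder contributes a regular 8-gon of circumradius 9.5 (area = (8/2)·9.500²·sin(360°/8) = 255.27 mm²); the cube at (-3, 5) is present — its section is the full 29×12.5 rectangle (area 362.50 mm²); the 6×8.5 cube at (5.5, -1.5) contributes its full rectangle (area 51.00 mm²); the 29.5×13.5 cube at (2.5, 13.5) contributes its full rectangle (area 398.25 mm²); Subtracting the remaining from the first: starting from the r=9.5 cylinder (255.27 mm²), the 29×12.5 cube at (-3, 5) partially overlaps it — only the 33.13 mm² overlap (of its 362.50 mm²) is removed, clipping the outline; the 6×8.5 cube at (5.5, -1.5) partially overlaps it — only the 20.36 mm² overlap (of its 51.00 mm²) is removed, clipping the outline; the 29.5×13.5 cube at (2.5, 13.5) misses the remaining region (no effect) — area = 201.78 mm². Overall, the cross-section is a single solid region. Net area = 201.78 mm².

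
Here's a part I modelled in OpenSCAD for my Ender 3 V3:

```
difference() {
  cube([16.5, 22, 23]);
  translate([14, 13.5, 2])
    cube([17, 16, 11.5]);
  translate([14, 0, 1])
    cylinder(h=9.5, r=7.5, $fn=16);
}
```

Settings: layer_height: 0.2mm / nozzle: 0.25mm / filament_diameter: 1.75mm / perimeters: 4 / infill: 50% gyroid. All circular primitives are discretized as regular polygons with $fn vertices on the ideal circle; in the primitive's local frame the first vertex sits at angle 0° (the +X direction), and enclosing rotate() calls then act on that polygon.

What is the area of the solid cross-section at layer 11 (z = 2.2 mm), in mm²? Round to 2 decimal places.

280.57 mm²

At z = 2.2 mm: the cube (footprint 16.5×22) is included at this height (area 363.00 mm²); the cube at (14, 13.5) is present — its section is the full 17×16 rectangle (area 272.00 mm²); the r=7.5 cylinder at (14, 0) contributes a regular 16-gon of circumradius 7.5 (area = (16/2)·7.500²·sin(360°/16) = 172.21 mm²); Subtracting the remaining from the first: starting from the 16.5×22 cube (363.00 mm²), the 17×16 cube at (14, 13.5) partially overlaps it — only the 21.25 mm² overlap (of its 272.00 mm²) is removed, clipping the outline; the r=7.5 cylinder at (14, 0) partially overlaps it — only the 61.18 mm² overlap (of its 172.21 mm²) is removed, clipping the outline — area = 280.57 mm². Overall, the cross-section is a single solid region. Net area = 280.57 mm².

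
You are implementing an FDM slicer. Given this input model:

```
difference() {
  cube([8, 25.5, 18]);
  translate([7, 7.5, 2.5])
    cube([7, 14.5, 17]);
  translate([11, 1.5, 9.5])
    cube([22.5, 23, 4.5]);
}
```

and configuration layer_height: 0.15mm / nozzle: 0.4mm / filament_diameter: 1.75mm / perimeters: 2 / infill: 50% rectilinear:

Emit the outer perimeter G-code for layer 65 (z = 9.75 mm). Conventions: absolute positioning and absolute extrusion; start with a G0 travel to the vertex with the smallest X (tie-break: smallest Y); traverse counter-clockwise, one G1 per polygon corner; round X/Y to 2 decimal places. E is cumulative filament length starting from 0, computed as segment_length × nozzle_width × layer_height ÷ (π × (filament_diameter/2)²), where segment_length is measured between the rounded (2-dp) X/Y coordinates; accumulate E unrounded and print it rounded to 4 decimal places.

At z = 9.75 mm: the cube (footprint 8×25.5) is included at this height; the 7×14.5 cube at (7, 7.5) contributes its full rectangle; the 22.5×23 cube at (11, 1.5) contributes its full rectangle; Taking the first minus the rest: starting from the 8×25.5 cube, the 7×14.5 cube at (7, 7.5) partially overlaps it — only the 14.50 mm² overlap (of its 101.50 mm²) is removed, clipping the outline; the 22.5×23 cube at (11, 1.5) misses the remaining region (no effect) — 1 connected region. The outline is a single polygon with 8 vertices. Extrusion per mm of travel: 0.4 × 0.15 / (π × 0.875²) = 0.024945. Accumulating E over each segment gives final E = 1.7212.

G0 X0.00 Y0.00 Z9.75
G1 X8.00 Y0.00 E0.1996
G1 X8.00 Y7.50 E0.3866
G1 X7.00 Y7.50 E0.4116
G1 X7.00 Y22.00 E0.7733
G1 X8.00 Y22.00 E0.7982
G1 X8.00 Y25.50 E0.8856
G1 X0.00 Y25.50 E1.0851
G1 X0.00 Y0.00 E1.7212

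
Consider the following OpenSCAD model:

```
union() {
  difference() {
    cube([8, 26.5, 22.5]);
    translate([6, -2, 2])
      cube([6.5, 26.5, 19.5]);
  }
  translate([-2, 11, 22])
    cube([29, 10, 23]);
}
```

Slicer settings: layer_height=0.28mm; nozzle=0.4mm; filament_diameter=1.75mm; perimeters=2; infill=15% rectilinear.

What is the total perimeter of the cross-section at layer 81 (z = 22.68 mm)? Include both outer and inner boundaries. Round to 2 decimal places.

78.00 mm

At z = 22.68 mm: the cube does not reach this height (z outside [0, 22.5]); the cube at (6, -2) is not intersected at this z (z outside [2, 21.5]); Subtracting the remaining from the first: the first operand is absent here, so nothing remains; the cube at (-2, 11) is present — its section is the full 29×10 rectangle (perimeter 78.00 mm); Combining (union): only the 29×10 cube at (-2, 11) is present, so the union is just that shape — boundary = 78.00 mm. Overall, the cross-section is a single solid region. Total boundary length (outer) = 78.00 mm.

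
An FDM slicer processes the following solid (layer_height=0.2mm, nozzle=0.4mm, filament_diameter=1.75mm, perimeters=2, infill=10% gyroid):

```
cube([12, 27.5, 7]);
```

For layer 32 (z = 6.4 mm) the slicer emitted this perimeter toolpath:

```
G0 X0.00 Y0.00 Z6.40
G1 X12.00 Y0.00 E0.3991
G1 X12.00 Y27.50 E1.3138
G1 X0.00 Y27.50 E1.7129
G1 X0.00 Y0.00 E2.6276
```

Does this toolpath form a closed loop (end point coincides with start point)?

yes

Start point (G0): (0.00, 0.00). End point (last G1): the path returns to the start — closed.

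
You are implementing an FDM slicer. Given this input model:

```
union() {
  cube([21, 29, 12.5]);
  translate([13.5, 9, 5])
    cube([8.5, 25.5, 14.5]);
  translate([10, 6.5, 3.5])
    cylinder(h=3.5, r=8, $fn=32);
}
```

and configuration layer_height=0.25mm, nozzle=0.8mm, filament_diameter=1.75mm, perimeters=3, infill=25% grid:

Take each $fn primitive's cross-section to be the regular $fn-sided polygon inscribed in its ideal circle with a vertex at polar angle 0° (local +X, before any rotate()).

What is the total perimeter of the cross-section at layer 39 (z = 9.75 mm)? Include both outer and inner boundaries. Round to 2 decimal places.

113.00 mm

At z = 9.75 mm: the 21×29 cube contributes its full rectangle (perimeter 100.00 mm); the cube at (13.5, 9) (footprint 8.5×25.5) is included at this height (perimeter 68.00 mm); the cylinder at (10, 6.5) is absent (z outside [3.5, 7]); Combining (union): the regions partially overlap (shared area 150.00 mm²), so the edge portions inside another operand are dropped and the merged outline is re-measured after clipping — boundary = 113.00 mm. Overall, the cross-section is a single solid region. Total boundary length (outer) = 113.00 mm.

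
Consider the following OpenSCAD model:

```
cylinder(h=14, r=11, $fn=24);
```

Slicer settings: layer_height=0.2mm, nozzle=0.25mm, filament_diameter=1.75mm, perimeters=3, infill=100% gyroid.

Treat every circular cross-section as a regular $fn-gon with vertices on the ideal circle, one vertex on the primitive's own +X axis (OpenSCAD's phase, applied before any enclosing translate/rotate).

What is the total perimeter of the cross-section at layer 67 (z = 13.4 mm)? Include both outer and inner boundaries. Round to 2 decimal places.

68.92 mm

At z = 13.4 mm: the cylinder: section is a regular 24-gon, circumradius r=11 (perimeter = 2·24·11.000·sin(180°/24) = 68.92 mm). Overall, the cross-section is a single solid region. Total boundary length (outer) = 68.92 mm.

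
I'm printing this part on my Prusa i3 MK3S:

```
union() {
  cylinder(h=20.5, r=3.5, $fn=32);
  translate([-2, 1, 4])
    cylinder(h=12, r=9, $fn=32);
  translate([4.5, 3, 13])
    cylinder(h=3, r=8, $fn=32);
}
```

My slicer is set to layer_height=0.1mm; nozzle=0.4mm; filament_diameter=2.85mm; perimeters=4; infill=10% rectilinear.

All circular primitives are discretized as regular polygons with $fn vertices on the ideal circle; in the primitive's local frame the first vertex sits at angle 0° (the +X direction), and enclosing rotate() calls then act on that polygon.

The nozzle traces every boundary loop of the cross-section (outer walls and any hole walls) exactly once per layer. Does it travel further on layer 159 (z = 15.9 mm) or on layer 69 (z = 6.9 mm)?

layer 159 (z = 15.9 mm)

Layer 159 (z = 15.9): the r=3.5 cylinder gives a regular 32-gon of circumradius 3.5 (constant along its height) (perimeter = 2·32·3.500·sin(180°/32) = 21.96 mm); the r=9 cylinder at (-2, 1) contributes a regular 32-gon of circumradius 9 (perimeter = 2·32·9.000·sin(180°/32) = 56.46 mm); the r=8 cylinder at (4.5, 3) gives a regular 32-gon of circumradius 8 (constant along its height) (perimeter = 2·32·8.000·sin(180°/32) = 50.18 mm); Merging all regions: the regions partially overlap (shared area 151.13 mm²), so the edge portions inside another operand are dropped and the merged outline is re-measured after clipping — boundary = 67.47 mm. So its perimeter = 67.47 mm. Layer 69 (z = 6.9): the r=3.5 cylinder contributes a regular 32-gon of circumradius 3.5 (perimeter = 2·32·3.500·sin(180°/32) = 21.96 mm); the r=9 cylinder at (-2, 1) gives a regular 32-gon of circumradius 9 (constant along its height) (perimeter = 2·32·9.000·sin(180°/32) = 56.46 mm); the cylinder at (4.5, 3) is absent (z outside [13, 16]); Taking the union: the r=3.5 cylinder lies entirely inside the r=9 cylinder at (-2, 1), so the union is just the r=9 cylinder at (-2, 1) — boundary = 56.46 mm. So its perimeter = 56.46 mm. Layer 159 is larger (67.47 vs 56.46 mm).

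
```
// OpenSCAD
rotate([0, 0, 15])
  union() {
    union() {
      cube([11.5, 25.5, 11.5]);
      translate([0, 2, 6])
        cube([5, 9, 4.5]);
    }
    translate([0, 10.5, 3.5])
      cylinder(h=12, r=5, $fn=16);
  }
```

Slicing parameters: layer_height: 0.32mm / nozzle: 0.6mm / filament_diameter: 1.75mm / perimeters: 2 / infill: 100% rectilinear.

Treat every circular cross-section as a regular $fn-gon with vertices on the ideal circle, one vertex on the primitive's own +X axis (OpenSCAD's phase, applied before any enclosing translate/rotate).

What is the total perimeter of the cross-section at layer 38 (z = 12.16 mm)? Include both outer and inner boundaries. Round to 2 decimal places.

31.21 mm

At z = 12.16 mm: the cube is absent (z outside [0, 11.5]); the cube at (0, 2) is absent (z outside [6, 10.5]); Combining (union): nothing is present at this height; the r=5 cylinder at (0, 10.5) gives a regular 16-gon of circumradius 5 (constant along its height) (perimeter = 2·16·5.000·sin(180°/16) = 31.21 mm); Merging all regions: only the r=5 cylinder at (0, 10.5) is present, so the union is just that shape — boundary = 31.21 mm; (whole slice rotated 15° about Z — lengths, areas and connectivity unchanged). Overall, the cross-section is a single solid region. Total boundary length (outer) = 31.21 mm.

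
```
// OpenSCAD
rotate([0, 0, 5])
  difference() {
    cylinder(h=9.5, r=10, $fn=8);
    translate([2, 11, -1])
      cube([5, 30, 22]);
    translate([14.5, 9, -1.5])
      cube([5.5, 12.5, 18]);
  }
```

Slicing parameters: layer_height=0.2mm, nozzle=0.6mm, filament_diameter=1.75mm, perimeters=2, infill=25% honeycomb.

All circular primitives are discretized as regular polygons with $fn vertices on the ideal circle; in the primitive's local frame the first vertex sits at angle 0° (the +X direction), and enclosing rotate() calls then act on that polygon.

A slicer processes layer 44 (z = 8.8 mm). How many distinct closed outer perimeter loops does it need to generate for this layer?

1

At z = 8.8 mm: the cylinder: section is a regular 8-gon, circumradius r=10; the cube at (2, 11) (footprint 5×30) is included at this height; the 5.5×12.5 cube at (14.5, 9) contributes its full rectangle; Taking the first minus the rest: starting from the r=10 cylinder, the 5×30 cube at (2, 11) misses the remaining region (no effect); the 5.5×12.5 cube at (14.5, 9) misses the remaining region (no effect) — 1 connected region; (rotated 5° about Z; rotation is an isometry so areas/perimeters/island counts are preserved). The result has 1 disconnected region.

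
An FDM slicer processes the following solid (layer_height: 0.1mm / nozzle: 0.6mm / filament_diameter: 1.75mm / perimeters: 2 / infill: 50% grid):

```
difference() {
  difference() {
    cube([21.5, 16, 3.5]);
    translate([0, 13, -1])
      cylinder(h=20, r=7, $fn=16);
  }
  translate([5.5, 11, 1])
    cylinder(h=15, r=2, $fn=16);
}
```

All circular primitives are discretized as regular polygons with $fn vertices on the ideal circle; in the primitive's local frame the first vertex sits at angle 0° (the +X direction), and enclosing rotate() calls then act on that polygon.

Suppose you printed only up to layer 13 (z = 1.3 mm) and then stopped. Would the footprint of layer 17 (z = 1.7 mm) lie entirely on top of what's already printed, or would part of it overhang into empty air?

Compare the two slices. At z = 1.3: the 21.5×16 cube contributes its full rectangle (area 344.00 mm²); the r=7 cylinder at (0, 13) contributes a regular 16-gon of circumradius 7 (area = (16/2)·7.000²·sin(360°/16) = 150.01 mm²); Subtracting the remaining from the first: starting from the 21.5×16 cube (344.00 mm²), the r=7 cylinder at (0, 13) partially overlaps it — only the 57.58 mm² overlap (of its 150.01 mm²) is removed, clipping the outline — area = 286.42 mm²; the r=2 cylinder at (5.5, 11) contributes a regular 16-gon of circumradius 2 (area = (16/2)·2.000²·sin(360°/16) = 12.25 mm²); Taking the first minus the rest: starting from the result so far (286.42 mm²), the r=2 cylinder at (5.5, 11) partially overlaps it — only the 2.44 mm² overlap (of its 12.25 mm²) is removed, clipping the outline — area = 283.98 mm². At z = 1.7: the cube (footprint 21.5×16) is included at this height (area 344.00 mm²); the r=7 cylinder at (0, 13) gives a regular 16-gon of circumradius 7 (constant along its height) (area = (16/2)·7.000²·sin(360°/16) = 150.01 mm²); Subtracting the remaining from the first: starting from the 21.5×16 cube (344.00 mm²), the r=7 cylinder at (0, 13) partially overlaps it — only the 57.58 mm² overlap (of its 150.01 mm²) is removed, clipping the outline — area = 286.42 mm²; the r=2 cylinder at (5.5, 11) contributes a regular 16-gon of circumradius 2 (area = (16/2)·2.000²·sin(360°/16) = 12.25 mm²); Taking the first minus the rest: starting from that combined region (286.42 mm²), the r=2 cylinder at (5.5, 11) partially overlaps it — only the 2.44 mm² overlap (of its 12.25 mm²) is removed, clipping the outline — area = 283.98 mm². Checking containment: the cross-section at z = 1.7 is a subset of the cross-section at z = 1.3.

entirely on top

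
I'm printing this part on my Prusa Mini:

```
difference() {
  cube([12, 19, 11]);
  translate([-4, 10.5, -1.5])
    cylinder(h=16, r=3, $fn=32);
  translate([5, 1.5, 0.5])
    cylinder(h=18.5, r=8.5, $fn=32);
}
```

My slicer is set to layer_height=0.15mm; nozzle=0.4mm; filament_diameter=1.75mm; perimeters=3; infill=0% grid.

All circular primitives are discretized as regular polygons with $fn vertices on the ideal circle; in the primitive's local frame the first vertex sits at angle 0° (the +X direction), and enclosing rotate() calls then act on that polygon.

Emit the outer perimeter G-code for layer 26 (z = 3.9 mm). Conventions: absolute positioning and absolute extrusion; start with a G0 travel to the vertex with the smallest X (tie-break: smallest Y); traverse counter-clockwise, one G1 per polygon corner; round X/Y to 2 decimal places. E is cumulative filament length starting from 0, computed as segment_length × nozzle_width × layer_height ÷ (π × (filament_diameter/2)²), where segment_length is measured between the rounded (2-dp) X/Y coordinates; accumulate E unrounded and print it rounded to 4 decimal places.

At z = 3.9 mm: the cube is present — its section is the full 12×19 rectangle; the r=3 cylinder at (-4, 10.5) contributes a regular 32-gon of circumradius 3; the r=8.5 cylinder at (5, 1.5) contributes a regular 32-gon of circumradius 8.5; Subtracting the remaining from the first: starting from the 12×19 cube, the r=3 cylinder at (-4, 10.5) misses the remaining region (no effect); the r=8.5 cylinder at (5, 1.5) partially overlaps it — only the 109.37 mm² overlap (of its 225.52 mm²) is removed, clipping the outline — 1 connected region. The outline is a single polygon with 12 vertices. Extrusion per mm of travel: 0.4 × 0.15 / (π × 0.875²) = 0.024945. Accumulating E over each segment gives final E = 1.2210.

G0 X0.00 Y8.34 Z3.90
G1 X0.28 Y8.57 E0.0090
G1 X1.75 Y9.35 E0.0506
G1 X3.34 Y9.84 E0.0921
G1 X5.00 Y10.00 E0.1337
G1 X6.66 Y9.84 E0.1753
G1 X8.25 Y9.35 E0.2168
G1 X9.72 Y8.57 E0.2583
G1 X11.01 Y7.51 E0.2999
G1 X12.00 Y6.30 E0.3389
G1 X12.00 Y19.00 E0.6557
G1 X0.00 Y19.00 E0.9551
G1 X0.00 Y8.34 E1.2210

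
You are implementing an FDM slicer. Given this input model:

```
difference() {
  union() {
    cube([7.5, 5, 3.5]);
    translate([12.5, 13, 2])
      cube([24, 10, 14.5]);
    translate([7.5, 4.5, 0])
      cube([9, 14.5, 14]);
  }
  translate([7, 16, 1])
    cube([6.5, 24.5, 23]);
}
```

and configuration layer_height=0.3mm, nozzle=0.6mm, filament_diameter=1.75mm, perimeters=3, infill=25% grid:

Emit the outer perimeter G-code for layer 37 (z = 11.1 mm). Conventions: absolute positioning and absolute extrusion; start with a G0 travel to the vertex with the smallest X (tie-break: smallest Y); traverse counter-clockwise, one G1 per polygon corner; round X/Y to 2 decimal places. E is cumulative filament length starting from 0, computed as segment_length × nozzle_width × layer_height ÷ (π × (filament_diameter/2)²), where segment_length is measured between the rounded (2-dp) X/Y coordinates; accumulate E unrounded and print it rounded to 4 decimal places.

At z = 11.1 mm: the cube is absent (z outside [0, 3.5]); the cube at (12.5, 13) (footprint 24×10) is included at this height; the 9×14.5 cube at (7.5, 4.5) contributes its full rectangle; Merging all regions: the regions partially overlap (shared area 24.00 mm²), so overlapping operands fuse into one piece — 1 connected region; the cube at (7, 16) is present — its section is the full 6.5×24.5 rectangle; Taking the first minus the rest: starting from the result so far, the 6.5×24.5 cube at (7, 16) partially overlaps it — only the 22.00 mm² overlap (of its 159.25 mm²) is removed, clipping the outline — 1 connected region. The outline is a single polygon with 8 vertices. Extrusion per mm of travel: 0.6 × 0.3 / (π × 0.875²) = 0.074835. Accumulating E over each segment gives final E = 7.1094.

G0 X7.50 Y4.50 Z11.10
G1 X16.50 Y4.50 E0.6735
G1 X16.50 Y13.00 E1.3096
G1 X36.50 Y13.00 E2.8063
G1 X36.50 Y23.00 E3.5547
G1 X13.50 Y23.00 E5.2759
G1 X13.50 Y16.00 E5.7997
G1 X7.50 Y16.00 E6.2487
G1 X7.50 Y4.50 E7.1094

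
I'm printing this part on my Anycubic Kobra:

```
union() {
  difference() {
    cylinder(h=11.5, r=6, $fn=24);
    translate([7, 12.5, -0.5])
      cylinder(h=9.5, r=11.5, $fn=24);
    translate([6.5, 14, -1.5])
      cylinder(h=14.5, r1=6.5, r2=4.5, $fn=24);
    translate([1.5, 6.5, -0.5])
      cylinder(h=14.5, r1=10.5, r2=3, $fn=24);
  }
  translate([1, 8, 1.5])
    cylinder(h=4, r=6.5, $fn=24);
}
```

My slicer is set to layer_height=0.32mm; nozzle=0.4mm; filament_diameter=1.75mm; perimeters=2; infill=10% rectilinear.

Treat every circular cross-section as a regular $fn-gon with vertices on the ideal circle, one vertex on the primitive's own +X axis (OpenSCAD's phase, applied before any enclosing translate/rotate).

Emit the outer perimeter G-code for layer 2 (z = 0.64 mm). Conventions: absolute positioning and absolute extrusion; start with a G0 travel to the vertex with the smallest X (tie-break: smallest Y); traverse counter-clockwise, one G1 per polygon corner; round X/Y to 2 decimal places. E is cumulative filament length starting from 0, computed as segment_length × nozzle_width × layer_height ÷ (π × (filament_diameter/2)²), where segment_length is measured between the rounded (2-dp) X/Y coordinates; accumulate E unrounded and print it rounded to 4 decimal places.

G0 X-6.00 Y0.00 Z0.64
G1 X-5.80 Y-1.55 E0.0832
G1 X-5.20 Y-3.00 E0.1667
G1 X-4.24 Y-4.24 E0.2501
G1 X-3.00 Y-5.20 E0.3336
G1 X-1.55 Y-5.80 E0.4171
G1 X0.00 Y-6.00 E0.5003
G1 X1.55 Y-5.80 E0.5834
G1 X3.00 Y-5.20 E0.6669
G1 X4.24 Y-4.24 E0.7504
G1 X5.20 Y-3.00 E0.8338
G1 X5.39 Y-2.52 E0.8613
G1 X4.06 Y-3.07 E0.9379
G1 X1.50 Y-3.41 E1.0753
G1 X-1.06 Y-3.07 E1.2128
G1 X-3.46 Y-2.08 E1.3509
G1 X-5.51 Y-0.51 E1.4883
G1 X-5.98 Y0.11 E1.5297
G1 X-6.00 Y0.00 E1.5357

At z = 0.64 mm: the cylinder: section is a regular 24-gon, circumradius r=6; the r=11.5 cylinder at (7, 12.5) contributes a regular 24-gon of circumradius 11.5; the cone at (6.5, 14): at t=0.148 of its height the radius interpolates to r₁+(r₂−r₁)t = 6.205, giving a regular 24-gon of that circumradius; the cone at (1.5, 6.5): at t=0.079 of its height the radius interpolates to r₁+(r₂−r₁)t = 9.910, giving a regular 24-gon of that circumradius; After the difference (first − rest): starting from the r=6 cylinder, the r=11.5 cylinder at (7, 12.5) partially overlaps it — only the 19.29 mm² overlap (of its 410.75 mm²) is removed, clipping the outline; the cone at (6.5, 14) misses the remaining region (no effect); the cone at (1.5, 6.5) partially overlaps it — only the 66.85 mm² overlap (of its 305.04 mm²) is removed, clipping the outline — 1 connected region; the cylinder at (1, 8) is absent (z outside [1.5, 5.5]); Merging all regions: only that combined region is present, so the union is just that shape — 1 connected region. The outline is a single polygon with 18 vertices. Extrusion per mm of travel: 0.4 × 0.32 / (π × 0.875²) = 0.053216. Accumulating E over each segment gives final E = 1.5357.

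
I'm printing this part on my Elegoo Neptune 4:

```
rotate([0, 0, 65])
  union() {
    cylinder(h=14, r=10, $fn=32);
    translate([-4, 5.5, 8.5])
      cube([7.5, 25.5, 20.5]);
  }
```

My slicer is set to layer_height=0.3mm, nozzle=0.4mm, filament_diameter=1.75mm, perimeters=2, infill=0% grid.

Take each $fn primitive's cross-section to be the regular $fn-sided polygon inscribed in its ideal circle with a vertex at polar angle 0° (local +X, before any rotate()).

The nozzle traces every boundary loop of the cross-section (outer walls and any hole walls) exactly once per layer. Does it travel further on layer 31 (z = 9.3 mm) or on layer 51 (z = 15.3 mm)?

Layer 31 (z = 9.3): the r=10 cylinder contributes a regular 32-gon of circumradius 10 (perimeter = 2·32·10.000·sin(180°/32) = 62.73 mm); the 7.5×25.5 cube at (-4, 5.5) contributes its full rectangle (perimeter 66.00 mm); Merging all regions: the regions partially overlap (shared area 31.68 mm²), so the edge portions inside another operand are dropped and the merged outline is re-measured after clipping — boundary = 106.05 mm; (rotated 65° about Z; rotation is an isometry so areas/perimeters/island counts are preserved). So its perimeter = 106.05 mm. Layer 51 (z = 15.3): the cylinder is not intersected at this z (z outside [0, 14]); the cube at (-4, 5.5) is present — its section is the full 7.5×25.5 rectangle (perimeter 66.00 mm); Combining (union): only the 7.5×25.5 cube at (-4, 5.5) is present, so the union is just that shape — boundary = 66.00 mm; (rotated 65° about Z; rotation is an isometry so areas/perimeters/island counts are preserved). So its perimeter = 66.00 mm. Layer 31 is larger (106.05 vs 66.00 mm).

layer 31 (z = 9.3 mm)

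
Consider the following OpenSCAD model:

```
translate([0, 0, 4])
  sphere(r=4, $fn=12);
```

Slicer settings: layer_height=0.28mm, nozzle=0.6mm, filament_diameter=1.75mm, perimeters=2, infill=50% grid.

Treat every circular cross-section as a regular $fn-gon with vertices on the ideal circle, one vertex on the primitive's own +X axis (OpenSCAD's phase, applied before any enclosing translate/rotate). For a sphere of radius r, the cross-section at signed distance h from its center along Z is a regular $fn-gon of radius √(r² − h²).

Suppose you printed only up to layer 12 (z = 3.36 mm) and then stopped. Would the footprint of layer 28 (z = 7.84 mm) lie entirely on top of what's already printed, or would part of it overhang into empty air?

entirely on top

Compare the two slices. At z = 3.36: the r=4 sphere contributes a regular 12-gon of circumradius √(4²−0.64²) = 3.948 (area = (12/2)·3.948²·sin(360°/12) = 46.77 mm²). At z = 7.84: the r=4 sphere slices to a regular 12-gon of circumradius 1.120 (√(r²−h²) with h=3.84 from center) (area = (12/2)·1.120²·sin(360°/12) = 3.76 mm²). Checking containment: the cross-section at z = 7.84 is a subset of the cross-section at z = 3.36.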